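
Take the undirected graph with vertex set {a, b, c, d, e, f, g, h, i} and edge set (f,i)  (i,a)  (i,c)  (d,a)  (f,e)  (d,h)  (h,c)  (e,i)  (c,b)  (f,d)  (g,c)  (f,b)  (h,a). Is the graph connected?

A breadth-first search from a visits a, d, i, h, f, e, c, b, g — all 9 vertices — so the graph is connected.

Yes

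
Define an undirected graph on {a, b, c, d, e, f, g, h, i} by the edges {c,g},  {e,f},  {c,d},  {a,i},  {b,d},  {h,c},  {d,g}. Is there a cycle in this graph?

The graph has 9 vertices, 7 edges, and 3 connected components.
Since 7 > 9 - 3, a cycle must exist; for instance d-g-c-d.

Yes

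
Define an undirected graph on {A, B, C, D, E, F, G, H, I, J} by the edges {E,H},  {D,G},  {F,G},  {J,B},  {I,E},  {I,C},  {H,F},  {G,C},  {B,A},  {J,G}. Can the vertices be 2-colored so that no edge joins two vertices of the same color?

Partition the vertices as {B, G, H, I} vs {A, C, D, E, F, J}. Each listed edge has one endpoint in each part, so the graph is bipartite.

Yes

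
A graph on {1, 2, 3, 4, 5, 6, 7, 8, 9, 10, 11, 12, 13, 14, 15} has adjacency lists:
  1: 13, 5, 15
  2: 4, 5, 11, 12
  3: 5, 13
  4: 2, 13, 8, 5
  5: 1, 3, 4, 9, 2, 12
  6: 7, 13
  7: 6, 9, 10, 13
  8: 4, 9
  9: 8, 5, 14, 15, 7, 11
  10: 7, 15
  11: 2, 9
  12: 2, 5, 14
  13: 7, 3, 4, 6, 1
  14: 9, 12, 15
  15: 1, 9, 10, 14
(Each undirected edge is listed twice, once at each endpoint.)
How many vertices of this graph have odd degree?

4

Degrees: 1:3, 2:4, 3:2, 4:4, 5:6, 6:2, 7:4, 8:2, 9:6, 10:2, 11:2, 12:3, 13:5, 14:3, 15:4
Odd-degree vertices: 1, 12, 13, 14.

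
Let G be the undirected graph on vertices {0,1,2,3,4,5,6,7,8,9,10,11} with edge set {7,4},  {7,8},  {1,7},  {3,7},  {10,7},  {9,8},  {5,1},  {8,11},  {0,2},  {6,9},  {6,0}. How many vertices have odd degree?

8

Degrees: 0:2, 1:2, 2:1, 3:1, 4:1, 5:1, 6:2, 7:5, 8:3, 9:2, 10:1, 11:1
Odd-degree vertices: 2, 3, 4, 5, 7, 8, 10, 11.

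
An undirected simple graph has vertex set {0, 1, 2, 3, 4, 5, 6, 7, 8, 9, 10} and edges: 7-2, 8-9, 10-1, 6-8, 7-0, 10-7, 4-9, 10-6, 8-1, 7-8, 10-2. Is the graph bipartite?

No

2-7-10-2 is an odd cycle (length 3), and a bipartite graph can contain only even cycles.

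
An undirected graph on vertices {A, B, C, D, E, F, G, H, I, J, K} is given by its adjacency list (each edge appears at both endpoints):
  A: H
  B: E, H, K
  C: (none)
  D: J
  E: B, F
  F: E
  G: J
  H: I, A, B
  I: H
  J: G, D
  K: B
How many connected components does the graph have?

3

Component: {C}
Component: {D, G, J}
Component: {A, B, E, F, H, I, K}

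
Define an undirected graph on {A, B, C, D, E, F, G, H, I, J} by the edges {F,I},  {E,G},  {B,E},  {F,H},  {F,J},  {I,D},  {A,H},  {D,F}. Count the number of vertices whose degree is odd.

4

Degrees: A:1, B:1, C:0, D:2, E:2, F:4, G:1, H:2, I:2, J:1
Odd-degree vertices: A, B, G, J.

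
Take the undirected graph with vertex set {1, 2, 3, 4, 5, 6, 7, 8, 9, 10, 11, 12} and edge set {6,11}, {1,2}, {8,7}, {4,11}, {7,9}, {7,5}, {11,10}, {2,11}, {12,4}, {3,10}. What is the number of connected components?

Component: {5, 7, 8, 9}
Component: {1, 2, 3, 4, 6, 10, 11, 12}

2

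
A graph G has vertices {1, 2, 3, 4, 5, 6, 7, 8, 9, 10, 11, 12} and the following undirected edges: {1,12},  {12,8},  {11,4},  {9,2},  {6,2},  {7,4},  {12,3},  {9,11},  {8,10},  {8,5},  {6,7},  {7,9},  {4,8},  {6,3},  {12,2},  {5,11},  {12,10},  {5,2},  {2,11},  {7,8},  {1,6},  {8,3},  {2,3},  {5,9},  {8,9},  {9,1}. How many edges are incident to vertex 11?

Neighbors of 11: 2, 4, 5, 9.

4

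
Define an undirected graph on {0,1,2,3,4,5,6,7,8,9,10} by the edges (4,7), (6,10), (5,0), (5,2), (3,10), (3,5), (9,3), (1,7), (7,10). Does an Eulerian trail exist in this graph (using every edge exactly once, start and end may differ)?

Degrees: 0:1, 1:1, 2:1, 3:3, 4:1, 5:3, 6:1, 7:3, 8:0, 9:1, 10:3
Odd-degree vertices: 0, 1, 2, 3, 4, 5, 6, 7, 9, 10 (10 total).
With 10 odd-degree vertices (more than two), no single trail can use every edge.

No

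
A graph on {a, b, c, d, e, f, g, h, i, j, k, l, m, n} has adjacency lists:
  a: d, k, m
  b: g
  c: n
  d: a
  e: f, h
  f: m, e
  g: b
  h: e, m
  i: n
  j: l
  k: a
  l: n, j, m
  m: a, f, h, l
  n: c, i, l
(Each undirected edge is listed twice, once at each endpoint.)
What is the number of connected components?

2

Component: {b, g}
Component: {a, c, d, e, f, h, i, j, k, l, m, n}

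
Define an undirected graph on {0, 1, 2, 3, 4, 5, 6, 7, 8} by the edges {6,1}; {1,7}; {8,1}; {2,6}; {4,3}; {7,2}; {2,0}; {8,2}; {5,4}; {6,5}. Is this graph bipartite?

Color {1, 2, 3, 5} black and {0, 4, 6, 7, 8} white. No edge joins two same-colored vertices, so the graph is bipartite.

Yes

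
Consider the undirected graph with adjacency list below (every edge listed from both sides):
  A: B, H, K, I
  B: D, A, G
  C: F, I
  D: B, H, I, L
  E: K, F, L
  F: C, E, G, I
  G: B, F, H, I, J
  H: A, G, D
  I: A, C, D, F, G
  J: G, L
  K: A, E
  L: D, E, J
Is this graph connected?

Yes

A breadth-first search from A visits A, I, K, B, H, G, D, C, F, E, J, L — all 12 vertices — so the graph is connected.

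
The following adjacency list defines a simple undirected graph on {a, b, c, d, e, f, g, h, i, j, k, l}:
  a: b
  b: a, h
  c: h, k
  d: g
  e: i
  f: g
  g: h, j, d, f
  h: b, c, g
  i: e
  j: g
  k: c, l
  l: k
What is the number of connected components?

2

Component: {e, i}
Component: {a, b, c, d, f, g, h, j, k, l}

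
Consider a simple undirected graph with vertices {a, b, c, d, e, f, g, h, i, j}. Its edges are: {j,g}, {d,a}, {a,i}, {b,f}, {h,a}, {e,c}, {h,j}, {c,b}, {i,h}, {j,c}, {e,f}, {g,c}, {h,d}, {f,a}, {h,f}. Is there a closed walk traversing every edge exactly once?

No

Degrees: a:4, b:2, c:4, d:2, e:2, f:4, g:2, h:5, i:2, j:3
h, j have odd degree; an Eulerian circuit needs every degree to be even, so none exists.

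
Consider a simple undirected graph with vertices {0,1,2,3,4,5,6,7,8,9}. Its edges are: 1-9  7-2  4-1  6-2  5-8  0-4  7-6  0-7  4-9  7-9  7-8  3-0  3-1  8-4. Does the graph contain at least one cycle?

Yes

The graph has 10 vertices, 14 edges, and 1 connected component.
Since 14 > 10 - 1, a cycle must exist; for instance 0-3-1-4-0.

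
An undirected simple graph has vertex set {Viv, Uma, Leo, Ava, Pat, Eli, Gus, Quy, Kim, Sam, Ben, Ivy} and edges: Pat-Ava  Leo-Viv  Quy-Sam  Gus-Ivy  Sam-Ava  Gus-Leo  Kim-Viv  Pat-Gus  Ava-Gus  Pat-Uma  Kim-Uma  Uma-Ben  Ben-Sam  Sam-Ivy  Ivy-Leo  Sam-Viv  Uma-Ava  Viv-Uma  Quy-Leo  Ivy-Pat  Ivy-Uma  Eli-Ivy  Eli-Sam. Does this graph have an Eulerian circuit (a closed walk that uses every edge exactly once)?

Degrees: Viv:4, Uma:6, Leo:4, Ava:4, Pat:4, Eli:2, Gus:4, Quy:2, Kim:2, Sam:6, Ben:2, Ivy:6
All degrees are even and the non-isolated vertices are connected — an Eulerian circuit exists.

Yes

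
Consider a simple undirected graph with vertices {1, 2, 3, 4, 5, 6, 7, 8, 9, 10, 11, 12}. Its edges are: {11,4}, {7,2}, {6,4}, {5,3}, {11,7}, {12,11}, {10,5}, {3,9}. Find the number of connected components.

4

Component: {1}
Component: {8}
Component: {3, 5, 9, 10}
Component: {2, 4, 6, 7, 11, 12}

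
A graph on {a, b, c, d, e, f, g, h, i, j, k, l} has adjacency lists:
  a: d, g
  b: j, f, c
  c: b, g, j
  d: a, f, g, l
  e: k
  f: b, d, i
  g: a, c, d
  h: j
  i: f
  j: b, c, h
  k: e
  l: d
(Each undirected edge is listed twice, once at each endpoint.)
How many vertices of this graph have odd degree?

Degrees: a:2, b:3, c:3, d:4, e:1, f:3, g:3, h:1, i:1, j:3, k:1, l:1
Odd-degree vertices: b, c, e, f, g, h, i, j, k, l.

10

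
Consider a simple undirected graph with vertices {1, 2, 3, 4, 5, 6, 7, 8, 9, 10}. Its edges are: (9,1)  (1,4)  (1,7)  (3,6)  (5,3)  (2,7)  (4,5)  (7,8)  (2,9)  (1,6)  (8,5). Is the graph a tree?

The graph has 10 vertices and 11 edges.
It is not connected, so it is not a tree.

No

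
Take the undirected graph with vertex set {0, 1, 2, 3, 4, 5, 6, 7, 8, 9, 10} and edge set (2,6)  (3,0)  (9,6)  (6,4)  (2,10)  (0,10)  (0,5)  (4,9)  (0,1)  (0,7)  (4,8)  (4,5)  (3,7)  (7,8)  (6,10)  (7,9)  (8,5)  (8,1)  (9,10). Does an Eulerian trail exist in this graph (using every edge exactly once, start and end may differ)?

Degrees: 0:5, 1:2, 2:2, 3:2, 4:4, 5:3, 6:4, 7:4, 8:4, 9:4, 10:4
Odd-degree vertices: 0, 5 (2 total).
With 2 odd-degree vertices and all edges in one connected piece, an Eulerian trail exists (from 0 to 5).

Yes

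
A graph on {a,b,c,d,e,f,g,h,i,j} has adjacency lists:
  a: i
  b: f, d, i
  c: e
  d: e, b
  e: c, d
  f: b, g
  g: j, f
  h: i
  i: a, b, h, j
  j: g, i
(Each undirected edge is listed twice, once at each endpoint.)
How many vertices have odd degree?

4

Degrees: a:1, b:3, c:1, d:2, e:2, f:2, g:2, h:1, i:4, j:2
Odd-degree vertices: a, b, c, h.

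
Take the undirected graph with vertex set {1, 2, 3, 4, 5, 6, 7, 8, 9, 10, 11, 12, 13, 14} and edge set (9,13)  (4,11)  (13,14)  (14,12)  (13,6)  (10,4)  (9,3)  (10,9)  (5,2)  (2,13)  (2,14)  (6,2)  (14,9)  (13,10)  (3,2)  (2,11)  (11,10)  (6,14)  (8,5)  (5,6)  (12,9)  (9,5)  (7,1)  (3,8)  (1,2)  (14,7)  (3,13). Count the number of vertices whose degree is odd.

2

Degrees: 1:2, 2:7, 3:4, 4:2, 5:4, 6:4, 7:2, 8:2, 9:6, 10:4, 11:3, 12:2, 13:6, 14:6
Odd-degree vertices: 2, 11.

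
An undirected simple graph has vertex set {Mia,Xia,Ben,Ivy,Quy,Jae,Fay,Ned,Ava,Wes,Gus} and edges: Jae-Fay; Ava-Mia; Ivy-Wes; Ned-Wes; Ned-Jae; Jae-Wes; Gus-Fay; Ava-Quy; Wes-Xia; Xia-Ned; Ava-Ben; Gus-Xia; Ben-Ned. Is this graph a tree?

No

|V| = 11, |E| = 13.
A tree on 11 vertices has exactly 10 edges; this graph has 13, so it contains a cycle and is not a tree.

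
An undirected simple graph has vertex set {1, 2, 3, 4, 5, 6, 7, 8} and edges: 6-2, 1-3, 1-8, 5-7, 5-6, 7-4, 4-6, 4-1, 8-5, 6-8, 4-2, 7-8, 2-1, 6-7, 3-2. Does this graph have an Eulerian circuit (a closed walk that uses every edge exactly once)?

Degrees: 1:4, 2:4, 3:2, 4:4, 5:3, 6:5, 7:4, 8:4
5, 6 have odd degree; an Eulerian circuit needs every degree to be even, so none exists.

No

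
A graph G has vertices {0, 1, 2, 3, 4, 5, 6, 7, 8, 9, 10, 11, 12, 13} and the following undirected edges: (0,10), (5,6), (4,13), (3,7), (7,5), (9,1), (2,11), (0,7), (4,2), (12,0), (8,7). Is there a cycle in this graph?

The graph has 14 vertices, 11 edges, and 3 connected components.
A forest on 14 vertices with 3 components has exactly 11 edges, which matches — so no cycle.

No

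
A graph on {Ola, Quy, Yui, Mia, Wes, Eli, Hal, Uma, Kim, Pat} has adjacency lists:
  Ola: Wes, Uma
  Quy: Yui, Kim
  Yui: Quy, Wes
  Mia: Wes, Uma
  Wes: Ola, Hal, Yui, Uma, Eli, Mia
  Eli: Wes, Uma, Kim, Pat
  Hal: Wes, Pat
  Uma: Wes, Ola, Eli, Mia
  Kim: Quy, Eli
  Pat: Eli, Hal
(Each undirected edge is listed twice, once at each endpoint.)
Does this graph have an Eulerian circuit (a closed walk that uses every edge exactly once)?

Degrees: Ola:2, Quy:2, Yui:2, Mia:2, Wes:6, Eli:4, Hal:2, Uma:4, Kim:2, Pat:2
Every vertex has even degree and the edges form a single connected piece, so an Eulerian circuit exists.

Yes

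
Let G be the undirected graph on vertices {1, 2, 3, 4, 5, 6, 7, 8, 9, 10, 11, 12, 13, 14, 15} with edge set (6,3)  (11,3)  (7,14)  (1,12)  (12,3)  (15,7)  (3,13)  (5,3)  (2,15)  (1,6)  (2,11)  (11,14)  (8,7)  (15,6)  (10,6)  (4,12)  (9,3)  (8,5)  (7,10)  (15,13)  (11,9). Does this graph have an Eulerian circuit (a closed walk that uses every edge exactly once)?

Degrees: 1:2, 2:2, 3:6, 4:1, 5:2, 6:4, 7:4, 8:2, 9:2, 10:2, 11:4, 12:3, 13:2, 14:2, 15:4
4, 12 have odd degree; an Eulerian circuit needs every degree to be even, so none exists.

No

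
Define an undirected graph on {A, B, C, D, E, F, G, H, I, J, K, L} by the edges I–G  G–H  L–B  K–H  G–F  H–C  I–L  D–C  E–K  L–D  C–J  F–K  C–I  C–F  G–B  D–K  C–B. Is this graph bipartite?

Yes

Partition the vertices as {A, C, G, K, L} vs {B, D, E, F, H, I, J}. Each listed edge has one endpoint in each part, so the graph is bipartite.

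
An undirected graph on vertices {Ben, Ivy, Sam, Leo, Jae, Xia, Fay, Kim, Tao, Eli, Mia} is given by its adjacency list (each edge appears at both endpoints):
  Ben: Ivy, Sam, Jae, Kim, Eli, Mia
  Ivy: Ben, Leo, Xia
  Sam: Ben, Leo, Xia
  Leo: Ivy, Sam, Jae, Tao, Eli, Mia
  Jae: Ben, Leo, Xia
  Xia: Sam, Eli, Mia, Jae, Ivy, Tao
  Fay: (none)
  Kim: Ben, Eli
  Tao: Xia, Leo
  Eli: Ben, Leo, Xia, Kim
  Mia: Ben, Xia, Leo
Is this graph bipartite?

No

Eli-Kim-Ben-Eli is an odd cycle (length 3), and a bipartite graph can contain only even cycles.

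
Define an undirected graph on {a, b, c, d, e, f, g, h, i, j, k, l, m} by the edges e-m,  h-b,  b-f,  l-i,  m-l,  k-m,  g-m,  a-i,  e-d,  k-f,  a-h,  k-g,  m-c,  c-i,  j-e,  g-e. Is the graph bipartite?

No

The cycle e-g-m-e has length 3, which is odd, so the graph is not bipartite.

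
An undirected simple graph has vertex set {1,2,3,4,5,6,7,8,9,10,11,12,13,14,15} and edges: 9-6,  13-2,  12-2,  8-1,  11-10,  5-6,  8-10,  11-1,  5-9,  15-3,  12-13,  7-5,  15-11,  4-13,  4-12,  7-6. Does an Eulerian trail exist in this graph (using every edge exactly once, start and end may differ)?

No

Degrees: 1:2, 2:2, 3:1, 4:2, 5:3, 6:3, 7:2, 8:2, 9:2, 10:2, 11:3, 12:3, 13:3, 14:0, 15:2
Odd-degree vertices: 3, 5, 6, 11, 12, 13 (6 total).
With 6 odd-degree vertices (more than two), no single trail can use every edge.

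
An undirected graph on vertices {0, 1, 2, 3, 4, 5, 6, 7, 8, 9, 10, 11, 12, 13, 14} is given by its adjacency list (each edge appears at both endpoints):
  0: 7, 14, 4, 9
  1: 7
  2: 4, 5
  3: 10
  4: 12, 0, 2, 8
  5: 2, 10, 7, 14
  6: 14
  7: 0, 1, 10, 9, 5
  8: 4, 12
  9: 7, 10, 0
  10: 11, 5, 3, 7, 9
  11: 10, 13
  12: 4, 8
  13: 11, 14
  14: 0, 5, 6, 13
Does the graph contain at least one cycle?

Yes

|V| = 15, |E| = 21, number of components = 1.
One cycle is 10-5-14-13-11-10.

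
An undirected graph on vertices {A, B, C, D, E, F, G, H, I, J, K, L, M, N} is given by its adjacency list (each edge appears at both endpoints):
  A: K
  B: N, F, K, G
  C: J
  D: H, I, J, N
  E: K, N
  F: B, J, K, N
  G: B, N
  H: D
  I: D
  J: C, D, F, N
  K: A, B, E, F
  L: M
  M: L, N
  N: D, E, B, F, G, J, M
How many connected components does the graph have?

Component: {A, B, C, D, E, F, G, H, I, J, K, L, M, N}

1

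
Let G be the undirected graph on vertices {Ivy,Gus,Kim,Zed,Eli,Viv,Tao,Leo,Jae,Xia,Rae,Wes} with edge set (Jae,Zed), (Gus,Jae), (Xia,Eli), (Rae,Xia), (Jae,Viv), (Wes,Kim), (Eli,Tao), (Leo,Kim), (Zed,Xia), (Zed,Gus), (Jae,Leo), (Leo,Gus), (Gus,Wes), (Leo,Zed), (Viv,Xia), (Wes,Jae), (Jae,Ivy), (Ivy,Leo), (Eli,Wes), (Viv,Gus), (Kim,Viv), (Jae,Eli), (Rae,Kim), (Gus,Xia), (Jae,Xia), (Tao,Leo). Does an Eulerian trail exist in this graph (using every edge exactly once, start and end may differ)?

Yes

Degrees: Ivy:2, Gus:6, Kim:4, Zed:4, Eli:4, Viv:4, Tao:2, Leo:6, Jae:8, Xia:6, Rae:2, Wes:4
Odd-degree vertices: none (0 total).
With 0 odd-degree vertices and all edges in one connected piece, an Eulerian trail exists.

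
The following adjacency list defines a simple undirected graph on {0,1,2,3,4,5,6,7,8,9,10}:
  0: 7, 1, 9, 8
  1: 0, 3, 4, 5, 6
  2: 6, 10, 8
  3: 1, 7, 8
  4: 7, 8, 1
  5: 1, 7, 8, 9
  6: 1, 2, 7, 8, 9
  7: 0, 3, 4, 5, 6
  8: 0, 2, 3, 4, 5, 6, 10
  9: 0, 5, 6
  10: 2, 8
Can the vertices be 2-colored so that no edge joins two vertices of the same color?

2-8-10-2 is an odd cycle (length 3), and a bipartite graph can contain only even cycles.

No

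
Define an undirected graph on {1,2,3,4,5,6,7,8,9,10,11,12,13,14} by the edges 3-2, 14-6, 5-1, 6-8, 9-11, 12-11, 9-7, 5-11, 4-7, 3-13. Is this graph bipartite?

Yes

A valid 2-coloring puts {3, 4, 5, 8, 9, 10, 12, 14} on one side and {1, 2, 6, 7, 11, 13} on the other; every edge crosses between the two sides.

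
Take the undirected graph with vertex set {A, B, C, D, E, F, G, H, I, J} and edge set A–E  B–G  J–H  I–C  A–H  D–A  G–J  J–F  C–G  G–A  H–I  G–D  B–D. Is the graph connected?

Yes

A breadth-first search from A visits A, H, G, D, E, J, I, C, B, F — all 10 vertices — so the graph is connected.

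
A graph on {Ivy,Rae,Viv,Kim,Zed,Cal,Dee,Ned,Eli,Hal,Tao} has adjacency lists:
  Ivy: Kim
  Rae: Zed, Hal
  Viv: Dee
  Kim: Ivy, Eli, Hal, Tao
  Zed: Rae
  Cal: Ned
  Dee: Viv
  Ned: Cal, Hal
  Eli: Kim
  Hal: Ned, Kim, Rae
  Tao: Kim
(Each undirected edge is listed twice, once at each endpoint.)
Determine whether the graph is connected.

No

Component: {Viv, Dee}
Component: {Ivy, Rae, Kim, Zed, Cal, Ned, Eli, Hal, Tao}
There are 2 separate components, so the graph is not connected.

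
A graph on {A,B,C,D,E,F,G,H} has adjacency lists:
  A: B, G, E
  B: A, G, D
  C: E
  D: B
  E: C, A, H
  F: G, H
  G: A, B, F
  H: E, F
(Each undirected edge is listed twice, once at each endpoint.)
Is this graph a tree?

No

|V| = 8, |E| = 9.
A tree on 8 vertices has exactly 7 edges; this graph has 9, so it contains a cycle and is not a tree.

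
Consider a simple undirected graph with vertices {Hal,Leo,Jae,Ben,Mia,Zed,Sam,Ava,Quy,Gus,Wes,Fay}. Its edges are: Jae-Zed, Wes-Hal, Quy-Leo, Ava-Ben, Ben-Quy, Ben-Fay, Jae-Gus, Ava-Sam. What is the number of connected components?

Component: {Mia}
Component: {Hal, Wes}
Component: {Jae, Zed, Gus}
Component: {Leo, Ben, Sam, Ava, Quy, Fay}

4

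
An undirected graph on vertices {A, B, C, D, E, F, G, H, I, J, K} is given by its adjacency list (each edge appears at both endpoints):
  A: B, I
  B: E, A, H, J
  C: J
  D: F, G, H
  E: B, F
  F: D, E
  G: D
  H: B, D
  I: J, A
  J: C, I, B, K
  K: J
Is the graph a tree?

No

|V| = 11, |E| = 12.
A tree on 11 vertices has exactly 10 edges; this graph has 12, so it contains a cycle and is not a tree.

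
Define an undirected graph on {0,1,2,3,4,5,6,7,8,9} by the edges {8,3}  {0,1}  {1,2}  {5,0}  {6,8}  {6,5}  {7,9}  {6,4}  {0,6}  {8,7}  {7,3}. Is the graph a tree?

The graph has 10 vertices and 11 edges.
Connected but with 11 > 9 edges, so it has a cycle and is not a tree.

No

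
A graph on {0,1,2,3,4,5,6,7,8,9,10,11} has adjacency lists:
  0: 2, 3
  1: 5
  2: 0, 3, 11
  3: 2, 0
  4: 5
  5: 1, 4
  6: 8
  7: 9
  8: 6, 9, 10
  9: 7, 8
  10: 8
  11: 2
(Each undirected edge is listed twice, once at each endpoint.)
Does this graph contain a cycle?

The graph has 12 vertices, 10 edges, and 3 connected components.
One cycle is 0-2-3-0.

Yes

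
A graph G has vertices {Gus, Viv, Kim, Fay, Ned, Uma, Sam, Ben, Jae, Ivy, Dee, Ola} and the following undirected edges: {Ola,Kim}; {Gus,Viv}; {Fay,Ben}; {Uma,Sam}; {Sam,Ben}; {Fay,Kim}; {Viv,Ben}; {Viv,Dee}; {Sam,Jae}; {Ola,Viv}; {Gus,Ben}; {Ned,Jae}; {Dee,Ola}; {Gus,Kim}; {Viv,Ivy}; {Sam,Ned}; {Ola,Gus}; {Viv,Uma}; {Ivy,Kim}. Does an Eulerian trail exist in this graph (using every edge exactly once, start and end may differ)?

Degrees: Gus:4, Viv:6, Kim:4, Fay:2, Ned:2, Uma:2, Sam:4, Ben:4, Jae:2, Ivy:2, Dee:2, Ola:4
Odd-degree vertices: none (0 total).
With 0 odd-degree vertices and all edges in one connected piece, an Eulerian trail exists.

Yes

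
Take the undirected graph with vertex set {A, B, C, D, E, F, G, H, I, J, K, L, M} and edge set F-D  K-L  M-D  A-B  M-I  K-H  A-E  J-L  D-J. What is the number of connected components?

4

Component: {C}
Component: {G}
Component: {A, B, E}
Component: {D, F, H, I, J, K, L, M}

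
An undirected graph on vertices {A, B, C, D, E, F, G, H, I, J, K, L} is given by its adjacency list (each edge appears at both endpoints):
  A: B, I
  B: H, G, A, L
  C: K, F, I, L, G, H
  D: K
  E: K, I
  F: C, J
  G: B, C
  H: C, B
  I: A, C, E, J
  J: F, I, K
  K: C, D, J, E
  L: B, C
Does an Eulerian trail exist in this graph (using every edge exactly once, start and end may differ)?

Degrees: A:2, B:4, C:6, D:1, E:2, F:2, G:2, H:2, I:4, J:3, K:4, L:2
Odd-degree vertices: D, J (2 total).
With 2 odd-degree vertices and all edges in one connected piece, an Eulerian trail exists (from D to J).

Yes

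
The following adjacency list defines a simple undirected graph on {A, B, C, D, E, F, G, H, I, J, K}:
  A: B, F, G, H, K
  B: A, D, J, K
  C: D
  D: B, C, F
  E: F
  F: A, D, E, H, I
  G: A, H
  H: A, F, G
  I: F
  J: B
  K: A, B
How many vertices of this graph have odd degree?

Degrees: A:5, B:4, C:1, D:3, E:1, F:5, G:2, H:3, I:1, J:1, K:2
Odd-degree vertices: A, C, D, E, F, H, I, J.

8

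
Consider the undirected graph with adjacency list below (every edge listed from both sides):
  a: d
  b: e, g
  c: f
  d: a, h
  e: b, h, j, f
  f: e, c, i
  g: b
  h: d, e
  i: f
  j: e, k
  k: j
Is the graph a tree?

Yes

|V| = 11, |E| = 10.
Connected and |E| = |V| - 1, which characterizes a tree.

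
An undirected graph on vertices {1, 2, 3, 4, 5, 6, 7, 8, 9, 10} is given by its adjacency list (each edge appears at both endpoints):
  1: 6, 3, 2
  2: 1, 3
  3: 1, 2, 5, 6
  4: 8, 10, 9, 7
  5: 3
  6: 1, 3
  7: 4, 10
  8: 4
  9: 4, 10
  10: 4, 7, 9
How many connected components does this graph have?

2

Component: {1, 2, 3, 5, 6}
Component: {4, 7, 8, 9, 10}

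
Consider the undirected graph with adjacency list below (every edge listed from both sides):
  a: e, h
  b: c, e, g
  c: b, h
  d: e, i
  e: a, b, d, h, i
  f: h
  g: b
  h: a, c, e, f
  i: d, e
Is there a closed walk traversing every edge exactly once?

No

Degrees: a:2, b:3, c:2, d:2, e:5, f:1, g:1, h:4, i:2
Vertices with odd degree: b, e, f, g. An Eulerian circuit requires all degrees even.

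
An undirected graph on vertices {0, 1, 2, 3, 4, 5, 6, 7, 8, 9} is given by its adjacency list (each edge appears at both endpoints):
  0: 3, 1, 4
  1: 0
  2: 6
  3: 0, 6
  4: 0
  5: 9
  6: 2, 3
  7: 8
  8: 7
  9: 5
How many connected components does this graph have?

3

Component: {5, 9}
Component: {7, 8}
Component: {0, 1, 2, 3, 4, 6}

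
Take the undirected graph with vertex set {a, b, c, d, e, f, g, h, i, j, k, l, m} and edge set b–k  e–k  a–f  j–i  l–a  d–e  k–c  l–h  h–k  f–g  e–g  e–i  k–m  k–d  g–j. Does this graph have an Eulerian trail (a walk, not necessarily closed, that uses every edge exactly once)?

Degrees: a:2, b:1, c:1, d:2, e:4, f:2, g:3, h:2, i:2, j:2, k:6, l:2, m:1
Odd-degree vertices: b, c, g, m (4 total).
With 4 odd-degree vertices (more than two), no single trail can use every edge.

No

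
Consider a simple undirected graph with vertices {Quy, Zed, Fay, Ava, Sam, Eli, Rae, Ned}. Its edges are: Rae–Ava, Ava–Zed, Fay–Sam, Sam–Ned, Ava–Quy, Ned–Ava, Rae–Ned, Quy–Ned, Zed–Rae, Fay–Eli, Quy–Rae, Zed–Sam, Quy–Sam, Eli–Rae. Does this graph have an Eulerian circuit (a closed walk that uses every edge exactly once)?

Degrees: Quy:4, Zed:3, Fay:2, Ava:4, Sam:4, Eli:2, Rae:5, Ned:4
Zed, Rae have odd degree; an Eulerian circuit needs every degree to be even, so none exists.

No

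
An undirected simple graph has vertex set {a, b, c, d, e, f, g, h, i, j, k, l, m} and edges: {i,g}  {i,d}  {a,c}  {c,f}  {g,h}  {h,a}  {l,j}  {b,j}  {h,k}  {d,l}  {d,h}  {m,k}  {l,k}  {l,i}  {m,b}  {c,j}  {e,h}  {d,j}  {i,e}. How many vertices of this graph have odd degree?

4

Degrees: a:2, b:2, c:3, d:4, e:2, f:1, g:2, h:5, i:4, j:4, k:3, l:4, m:2
Odd-degree vertices: c, f, h, k.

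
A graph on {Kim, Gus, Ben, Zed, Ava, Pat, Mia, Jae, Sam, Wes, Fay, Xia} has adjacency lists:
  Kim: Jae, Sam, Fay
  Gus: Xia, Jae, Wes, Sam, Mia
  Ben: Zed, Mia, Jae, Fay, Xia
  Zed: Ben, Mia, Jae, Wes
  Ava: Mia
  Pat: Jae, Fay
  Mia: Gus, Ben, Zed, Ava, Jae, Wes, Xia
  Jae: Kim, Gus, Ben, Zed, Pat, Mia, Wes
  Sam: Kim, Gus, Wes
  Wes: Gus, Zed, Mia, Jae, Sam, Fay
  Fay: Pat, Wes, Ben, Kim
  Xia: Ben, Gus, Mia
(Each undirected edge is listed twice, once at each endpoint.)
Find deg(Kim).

Neighbors of Kim: Jae, Sam, Fay.

3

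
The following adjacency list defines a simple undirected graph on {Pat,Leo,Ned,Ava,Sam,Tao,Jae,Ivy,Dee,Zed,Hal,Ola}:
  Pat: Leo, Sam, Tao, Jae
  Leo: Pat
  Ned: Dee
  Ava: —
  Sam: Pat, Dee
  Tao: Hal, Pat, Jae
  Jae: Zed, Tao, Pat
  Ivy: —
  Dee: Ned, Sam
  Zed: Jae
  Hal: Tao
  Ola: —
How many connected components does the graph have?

4

Component: {Ava}
Component: {Ivy}
Component: {Ola}
Component: {Pat, Leo, Ned, Sam, Tao, Jae, Dee, Zed, Hal}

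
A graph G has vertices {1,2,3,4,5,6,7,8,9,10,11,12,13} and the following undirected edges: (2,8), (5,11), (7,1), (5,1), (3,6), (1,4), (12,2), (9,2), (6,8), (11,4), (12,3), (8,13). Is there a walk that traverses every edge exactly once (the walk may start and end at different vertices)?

No

Degrees: 1:3, 2:3, 3:2, 4:2, 5:2, 6:2, 7:1, 8:3, 9:1, 10:0, 11:2, 12:2, 13:1
Odd-degree vertices: 1, 2, 7, 8, 9, 13 (6 total).
An Eulerian trail requires 0 or 2 odd-degree vertices; here there are 6.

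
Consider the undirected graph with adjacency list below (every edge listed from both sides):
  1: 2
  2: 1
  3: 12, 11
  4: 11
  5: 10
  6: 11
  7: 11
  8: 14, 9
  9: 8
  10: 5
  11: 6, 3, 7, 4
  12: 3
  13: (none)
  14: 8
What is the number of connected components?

5

Component: {13}
Component: {1, 2}
Component: {5, 10}
Component: {8, 9, 14}
Component: {3, 4, 6, 7, 11, 12}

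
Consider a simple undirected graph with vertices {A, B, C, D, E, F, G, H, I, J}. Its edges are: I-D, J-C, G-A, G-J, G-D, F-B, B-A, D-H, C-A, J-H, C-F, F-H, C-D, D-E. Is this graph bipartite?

Yes

Color {B, C, E, G, H, I} black and {A, D, F, J} white. No edge joins two same-colored vertices, so the graph is bipartite.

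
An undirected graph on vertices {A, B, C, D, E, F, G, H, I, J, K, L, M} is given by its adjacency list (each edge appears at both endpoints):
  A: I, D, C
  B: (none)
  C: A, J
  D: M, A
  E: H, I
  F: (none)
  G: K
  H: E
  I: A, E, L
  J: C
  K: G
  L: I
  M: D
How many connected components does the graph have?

Component: {B}
Component: {F}
Component: {G, K}
Component: {A, C, D, E, H, I, J, L, M}

4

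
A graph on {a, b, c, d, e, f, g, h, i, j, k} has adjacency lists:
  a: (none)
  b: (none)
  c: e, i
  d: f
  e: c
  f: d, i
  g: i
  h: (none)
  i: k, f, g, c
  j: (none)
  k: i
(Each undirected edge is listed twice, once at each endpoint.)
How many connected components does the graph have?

Component: {a}
Component: {b}
Component: {h}
Component: {j}
Component: {c, d, e, f, g, i, k}

5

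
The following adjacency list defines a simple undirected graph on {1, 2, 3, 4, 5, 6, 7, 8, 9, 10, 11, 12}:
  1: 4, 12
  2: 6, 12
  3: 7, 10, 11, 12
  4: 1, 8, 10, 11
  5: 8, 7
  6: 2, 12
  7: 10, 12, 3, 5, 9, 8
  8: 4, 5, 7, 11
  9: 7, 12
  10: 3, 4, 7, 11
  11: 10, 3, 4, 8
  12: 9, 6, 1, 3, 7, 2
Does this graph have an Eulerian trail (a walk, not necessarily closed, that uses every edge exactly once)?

Yes

Degrees: 1:2, 2:2, 3:4, 4:4, 5:2, 6:2, 7:6, 8:4, 9:2, 10:4, 11:4, 12:6
Odd-degree vertices: none (0 total).
The non-isolated vertices are connected and exactly 0 have odd degree, so an Eulerian trail exists.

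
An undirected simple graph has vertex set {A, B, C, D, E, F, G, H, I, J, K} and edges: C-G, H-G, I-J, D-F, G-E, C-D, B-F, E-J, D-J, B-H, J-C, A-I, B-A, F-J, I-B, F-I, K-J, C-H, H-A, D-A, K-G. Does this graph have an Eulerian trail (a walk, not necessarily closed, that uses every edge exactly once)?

Yes

Degrees: A:4, B:4, C:4, D:4, E:2, F:4, G:4, H:4, I:4, J:6, K:2
Odd-degree vertices: none (0 total).
The non-isolated vertices are connected and exactly 0 have odd degree, so an Eulerian trail exists.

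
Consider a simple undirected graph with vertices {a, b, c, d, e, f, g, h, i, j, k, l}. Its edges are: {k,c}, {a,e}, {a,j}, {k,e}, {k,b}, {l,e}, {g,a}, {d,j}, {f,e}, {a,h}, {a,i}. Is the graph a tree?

The graph has 12 vertices and 11 edges.
Connected and |E| = |V| - 1, which characterizes a tree.

Yes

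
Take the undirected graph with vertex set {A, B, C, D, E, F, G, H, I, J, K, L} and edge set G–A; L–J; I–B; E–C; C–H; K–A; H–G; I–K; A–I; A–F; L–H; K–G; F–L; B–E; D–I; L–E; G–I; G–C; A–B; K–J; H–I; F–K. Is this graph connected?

A breadth-first search from A visits A, I, B, G, F, K, D, H, E, C, L, J — all 12 vertices — so the graph is connected.

Yes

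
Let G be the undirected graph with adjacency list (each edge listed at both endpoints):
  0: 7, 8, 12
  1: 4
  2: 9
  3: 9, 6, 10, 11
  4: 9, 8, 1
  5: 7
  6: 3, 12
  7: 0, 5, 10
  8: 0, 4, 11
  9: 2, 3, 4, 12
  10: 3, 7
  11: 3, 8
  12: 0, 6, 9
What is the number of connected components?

1

Component: {0, 1, 2, 3, 4, 5, 6, 7, 8, 9, 10, 11, 12}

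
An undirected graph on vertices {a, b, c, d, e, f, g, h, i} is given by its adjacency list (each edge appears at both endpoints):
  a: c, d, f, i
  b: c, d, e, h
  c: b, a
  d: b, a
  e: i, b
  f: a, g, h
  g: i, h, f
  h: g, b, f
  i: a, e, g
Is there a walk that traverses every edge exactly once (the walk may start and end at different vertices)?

Degrees: a:4, b:4, c:2, d:2, e:2, f:3, g:3, h:3, i:3
Odd-degree vertices: f, g, h, i (4 total).
An Eulerian trail requires 0 or 2 odd-degree vertices; here there are 4.

No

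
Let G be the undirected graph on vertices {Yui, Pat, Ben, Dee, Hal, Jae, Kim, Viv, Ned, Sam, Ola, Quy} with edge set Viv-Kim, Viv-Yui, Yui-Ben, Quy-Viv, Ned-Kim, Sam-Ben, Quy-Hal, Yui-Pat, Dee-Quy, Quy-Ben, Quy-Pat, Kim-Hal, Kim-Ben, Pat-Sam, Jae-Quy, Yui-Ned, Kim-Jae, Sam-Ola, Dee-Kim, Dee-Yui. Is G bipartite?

Color {Pat, Ben, Dee, Hal, Jae, Viv, Ned, Ola} black and {Yui, Kim, Sam, Quy} white. No edge joins two same-colored vertices, so the graph is bipartite.

Yes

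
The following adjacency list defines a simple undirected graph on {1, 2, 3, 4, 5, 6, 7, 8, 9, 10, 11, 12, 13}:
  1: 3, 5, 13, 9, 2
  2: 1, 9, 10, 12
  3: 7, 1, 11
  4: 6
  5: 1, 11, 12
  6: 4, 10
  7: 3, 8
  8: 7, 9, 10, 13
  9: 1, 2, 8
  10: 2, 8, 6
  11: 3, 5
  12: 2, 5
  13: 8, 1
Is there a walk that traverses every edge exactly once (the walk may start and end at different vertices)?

No

Degrees: 1:5, 2:4, 3:3, 4:1, 5:3, 6:2, 7:2, 8:4, 9:3, 10:3, 11:2, 12:2, 13:2
Odd-degree vertices: 1, 3, 4, 5, 9, 10 (6 total).
With 6 odd-degree vertices (more than two), no single trail can use every edge.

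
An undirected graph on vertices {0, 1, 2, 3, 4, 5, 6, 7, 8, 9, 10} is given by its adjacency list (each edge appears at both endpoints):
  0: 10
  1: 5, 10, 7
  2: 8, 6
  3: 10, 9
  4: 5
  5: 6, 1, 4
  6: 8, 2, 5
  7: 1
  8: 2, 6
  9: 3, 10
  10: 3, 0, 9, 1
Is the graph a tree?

The graph has 11 vertices and 12 edges.
Connected but with 12 > 10 edges, so it has a cycle and is not a tree.

No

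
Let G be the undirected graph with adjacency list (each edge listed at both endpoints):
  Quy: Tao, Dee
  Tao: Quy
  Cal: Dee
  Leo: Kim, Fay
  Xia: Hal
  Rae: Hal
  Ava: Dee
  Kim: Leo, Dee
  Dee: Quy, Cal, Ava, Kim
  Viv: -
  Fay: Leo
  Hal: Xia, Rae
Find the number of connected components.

3

Component: {Viv}
Component: {Xia, Rae, Hal}
Component: {Quy, Tao, Cal, Leo, Ava, Kim, Dee, Fay}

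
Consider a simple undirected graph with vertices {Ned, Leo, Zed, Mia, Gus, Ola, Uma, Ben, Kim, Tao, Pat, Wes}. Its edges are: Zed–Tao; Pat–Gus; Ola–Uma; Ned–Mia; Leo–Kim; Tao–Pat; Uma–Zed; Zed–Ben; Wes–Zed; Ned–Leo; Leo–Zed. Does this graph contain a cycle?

No

The graph has 12 vertices, 11 edges, and 1 connected component.
A forest on 12 vertices with 1 component has exactly 11 edges, which matches — so no cycle.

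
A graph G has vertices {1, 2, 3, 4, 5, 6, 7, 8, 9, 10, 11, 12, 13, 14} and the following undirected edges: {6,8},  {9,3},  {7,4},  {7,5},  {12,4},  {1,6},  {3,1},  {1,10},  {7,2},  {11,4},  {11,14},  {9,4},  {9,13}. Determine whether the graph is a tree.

Yes

The graph has 14 vertices and 13 edges.
Connected and |E| = |V| - 1, which characterizes a tree.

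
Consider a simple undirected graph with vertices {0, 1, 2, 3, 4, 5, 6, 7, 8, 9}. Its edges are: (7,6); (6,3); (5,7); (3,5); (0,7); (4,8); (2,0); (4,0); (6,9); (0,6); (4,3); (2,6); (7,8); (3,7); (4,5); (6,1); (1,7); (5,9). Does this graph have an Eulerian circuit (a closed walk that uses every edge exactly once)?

Yes

Degrees: 0:4, 1:2, 2:2, 3:4, 4:4, 5:4, 6:6, 7:6, 8:2, 9:2
Every vertex has even degree and the edges form a single connected piece, so an Eulerian circuit exists.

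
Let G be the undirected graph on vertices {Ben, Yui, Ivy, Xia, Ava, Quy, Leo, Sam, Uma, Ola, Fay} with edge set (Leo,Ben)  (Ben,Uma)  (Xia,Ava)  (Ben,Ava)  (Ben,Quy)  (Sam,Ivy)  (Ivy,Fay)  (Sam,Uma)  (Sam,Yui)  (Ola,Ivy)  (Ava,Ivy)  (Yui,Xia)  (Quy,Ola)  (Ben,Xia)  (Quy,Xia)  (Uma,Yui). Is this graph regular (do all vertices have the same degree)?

No

Degrees: Ben:5, Yui:3, Ivy:4, Xia:4, Ava:3, Quy:3, Leo:1, Sam:3, Uma:3, Ola:2, Fay:1
Degrees are not all equal (e.g. deg(Leo)=1 but deg(Ben)=5); not regular.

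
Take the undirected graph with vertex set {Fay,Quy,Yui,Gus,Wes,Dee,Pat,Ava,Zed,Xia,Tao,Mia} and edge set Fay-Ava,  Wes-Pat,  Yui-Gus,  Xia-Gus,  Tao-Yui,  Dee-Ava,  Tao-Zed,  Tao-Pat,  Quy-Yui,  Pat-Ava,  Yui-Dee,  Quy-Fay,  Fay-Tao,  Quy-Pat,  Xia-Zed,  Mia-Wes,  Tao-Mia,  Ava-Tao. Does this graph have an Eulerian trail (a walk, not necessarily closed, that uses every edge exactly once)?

Degrees: Fay:3, Quy:3, Yui:4, Gus:2, Wes:2, Dee:2, Pat:4, Ava:4, Zed:2, Xia:2, Tao:6, Mia:2
Odd-degree vertices: Fay, Quy (2 total).
The non-isolated vertices are connected and exactly 2 have odd degree, so an Eulerian trail exists (from Fay to Quy).

Yes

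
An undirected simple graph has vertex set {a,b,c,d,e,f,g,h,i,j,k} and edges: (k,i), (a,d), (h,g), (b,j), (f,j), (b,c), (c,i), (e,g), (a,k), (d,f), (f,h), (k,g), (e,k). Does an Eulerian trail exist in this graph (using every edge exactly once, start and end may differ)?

Yes

Degrees: a:2, b:2, c:2, d:2, e:2, f:3, g:3, h:2, i:2, j:2, k:4
Odd-degree vertices: f, g (2 total).
The non-isolated vertices are connected and exactly 2 have odd degree, so an Eulerian trail exists (from f to g).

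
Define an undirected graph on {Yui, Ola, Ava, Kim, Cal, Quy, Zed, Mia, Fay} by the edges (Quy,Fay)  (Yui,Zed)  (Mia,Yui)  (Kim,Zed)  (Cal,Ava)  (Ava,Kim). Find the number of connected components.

3

Component: {Ola}
Component: {Quy, Fay}
Component: {Yui, Ava, Kim, Cal, Zed, Mia}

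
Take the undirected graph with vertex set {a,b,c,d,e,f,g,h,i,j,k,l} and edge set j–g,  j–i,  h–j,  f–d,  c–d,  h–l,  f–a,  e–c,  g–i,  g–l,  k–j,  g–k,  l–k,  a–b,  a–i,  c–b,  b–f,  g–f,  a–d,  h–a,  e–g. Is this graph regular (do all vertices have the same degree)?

No

Degrees: a:5, b:3, c:3, d:3, e:2, f:4, g:6, h:3, i:3, j:4, k:3, l:3
Degrees are not all equal (e.g. deg(e)=2 but deg(g)=6); not regular.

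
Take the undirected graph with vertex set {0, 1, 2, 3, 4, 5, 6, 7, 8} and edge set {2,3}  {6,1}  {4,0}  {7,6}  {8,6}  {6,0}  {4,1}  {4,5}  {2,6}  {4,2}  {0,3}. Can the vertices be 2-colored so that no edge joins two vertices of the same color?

A valid 2-coloring puts {3, 4, 6} on one side and {0, 1, 2, 5, 7, 8} on the other; every edge crosses between the two sides.

Yes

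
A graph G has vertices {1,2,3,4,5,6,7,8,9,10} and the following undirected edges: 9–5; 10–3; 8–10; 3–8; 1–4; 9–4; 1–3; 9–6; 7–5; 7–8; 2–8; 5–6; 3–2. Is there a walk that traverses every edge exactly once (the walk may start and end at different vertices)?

Degrees: 1:2, 2:2, 3:4, 4:2, 5:3, 6:2, 7:2, 8:4, 9:3, 10:2
Odd-degree vertices: 5, 9 (2 total).
With 2 odd-degree vertices and all edges in one connected piece, an Eulerian trail exists (from 5 to 9).

Yes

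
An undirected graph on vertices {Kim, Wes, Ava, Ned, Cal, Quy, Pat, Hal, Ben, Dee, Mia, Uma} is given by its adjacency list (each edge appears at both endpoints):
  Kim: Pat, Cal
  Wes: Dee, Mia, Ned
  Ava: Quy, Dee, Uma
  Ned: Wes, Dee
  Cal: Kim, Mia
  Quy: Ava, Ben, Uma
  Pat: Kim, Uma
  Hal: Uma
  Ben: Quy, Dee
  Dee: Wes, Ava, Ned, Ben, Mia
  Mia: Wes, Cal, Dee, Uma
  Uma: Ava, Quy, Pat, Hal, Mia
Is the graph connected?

Yes

A breadth-first search from Kim visits Kim, Cal, Pat, Mia, Uma, Wes, Dee, Ava, Hal, Quy, Ned, Ben — all 12 vertices — so the graph is connected.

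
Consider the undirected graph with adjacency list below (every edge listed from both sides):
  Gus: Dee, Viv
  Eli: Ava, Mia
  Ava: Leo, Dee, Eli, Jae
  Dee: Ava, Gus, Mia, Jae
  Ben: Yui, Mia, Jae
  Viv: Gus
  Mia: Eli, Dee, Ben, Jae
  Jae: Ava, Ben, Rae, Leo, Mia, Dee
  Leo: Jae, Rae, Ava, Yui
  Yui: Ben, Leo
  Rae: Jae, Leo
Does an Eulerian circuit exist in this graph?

Degrees: Gus:2, Eli:2, Ava:4, Dee:4, Ben:3, Viv:1, Mia:4, Jae:6, Leo:4, Yui:2, Rae:2
Vertices with odd degree: Ben, Viv. An Eulerian circuit requires all degrees even.

No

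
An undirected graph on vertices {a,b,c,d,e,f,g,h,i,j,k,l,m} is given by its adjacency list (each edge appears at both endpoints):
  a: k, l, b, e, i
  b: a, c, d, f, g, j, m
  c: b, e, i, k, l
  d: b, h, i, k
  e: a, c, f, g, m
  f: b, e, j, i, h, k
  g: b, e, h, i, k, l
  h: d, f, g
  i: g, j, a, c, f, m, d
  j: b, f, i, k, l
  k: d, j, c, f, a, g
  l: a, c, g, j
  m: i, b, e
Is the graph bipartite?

j-f-i-j is an odd cycle (length 3), and a bipartite graph can contain only even cycles.

No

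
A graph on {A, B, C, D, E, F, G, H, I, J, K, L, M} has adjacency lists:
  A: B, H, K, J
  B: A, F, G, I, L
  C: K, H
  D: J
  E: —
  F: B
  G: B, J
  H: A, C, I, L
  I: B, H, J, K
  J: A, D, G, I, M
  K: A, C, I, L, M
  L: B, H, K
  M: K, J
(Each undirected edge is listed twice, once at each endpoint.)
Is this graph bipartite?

Yes

Partition the vertices as {B, E, H, J, K} vs {A, C, D, F, G, I, L, M}. Each listed edge has one endpoint in each part, so the graph is bipartite.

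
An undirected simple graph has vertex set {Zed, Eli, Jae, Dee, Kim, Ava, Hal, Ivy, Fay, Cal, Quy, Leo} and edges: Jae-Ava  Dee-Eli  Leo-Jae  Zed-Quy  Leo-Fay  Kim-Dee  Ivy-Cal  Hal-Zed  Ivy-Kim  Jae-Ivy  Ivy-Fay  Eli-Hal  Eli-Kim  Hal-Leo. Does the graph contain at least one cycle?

Yes

|V| = 12, |E| = 14, number of components = 1.
Since 14 > 12 - 1, a cycle must exist; for instance Kim-Eli-Dee-Kim.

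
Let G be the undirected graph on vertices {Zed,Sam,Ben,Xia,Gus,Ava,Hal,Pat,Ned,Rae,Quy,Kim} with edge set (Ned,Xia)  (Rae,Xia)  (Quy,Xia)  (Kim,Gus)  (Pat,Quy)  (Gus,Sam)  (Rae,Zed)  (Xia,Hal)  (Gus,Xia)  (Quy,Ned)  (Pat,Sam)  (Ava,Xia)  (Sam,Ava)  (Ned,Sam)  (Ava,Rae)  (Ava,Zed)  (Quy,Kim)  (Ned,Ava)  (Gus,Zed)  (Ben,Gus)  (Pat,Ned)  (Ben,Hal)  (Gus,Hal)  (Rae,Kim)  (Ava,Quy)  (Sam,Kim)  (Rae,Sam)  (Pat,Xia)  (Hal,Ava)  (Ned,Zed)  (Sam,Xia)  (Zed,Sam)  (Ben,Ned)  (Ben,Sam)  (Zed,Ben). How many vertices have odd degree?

6

Degrees: Zed:6, Sam:9, Ben:5, Xia:8, Gus:6, Ava:7, Hal:4, Pat:4, Ned:7, Rae:5, Quy:5, Kim:4
Odd-degree vertices: Sam, Ben, Ava, Ned, Rae, Quy.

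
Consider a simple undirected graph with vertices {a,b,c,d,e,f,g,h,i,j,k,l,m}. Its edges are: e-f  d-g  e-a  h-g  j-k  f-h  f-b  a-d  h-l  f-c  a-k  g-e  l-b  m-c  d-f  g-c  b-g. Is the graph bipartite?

Partition the vertices as {b, c, d, e, h, i, k} vs {a, f, g, j, l, m}. Each listed edge has one endpoint in each part, so the graph is bipartite.

Yes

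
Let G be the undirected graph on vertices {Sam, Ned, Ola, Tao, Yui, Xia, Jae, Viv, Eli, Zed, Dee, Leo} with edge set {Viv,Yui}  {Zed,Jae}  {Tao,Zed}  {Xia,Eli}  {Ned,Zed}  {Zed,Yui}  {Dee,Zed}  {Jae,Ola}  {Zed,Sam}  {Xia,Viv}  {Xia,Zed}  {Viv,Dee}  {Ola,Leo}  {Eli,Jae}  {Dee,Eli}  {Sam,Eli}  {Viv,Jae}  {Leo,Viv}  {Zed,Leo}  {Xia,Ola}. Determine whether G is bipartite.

Yes

Color {Ola, Viv, Eli, Zed} black and {Sam, Ned, Tao, Yui, Xia, Jae, Dee, Leo} white. No edge joins two same-colored vertices, so the graph is bipartite.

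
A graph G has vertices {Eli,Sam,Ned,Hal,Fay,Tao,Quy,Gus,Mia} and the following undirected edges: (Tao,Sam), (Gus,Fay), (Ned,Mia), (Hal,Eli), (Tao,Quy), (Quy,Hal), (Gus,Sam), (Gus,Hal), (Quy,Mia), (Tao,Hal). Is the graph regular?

Degrees: Eli:1, Sam:2, Ned:1, Hal:4, Fay:1, Tao:3, Quy:3, Gus:3, Mia:2
Vertex Eli has degree 1 while Hal has degree 4, so the graph is not regular.

No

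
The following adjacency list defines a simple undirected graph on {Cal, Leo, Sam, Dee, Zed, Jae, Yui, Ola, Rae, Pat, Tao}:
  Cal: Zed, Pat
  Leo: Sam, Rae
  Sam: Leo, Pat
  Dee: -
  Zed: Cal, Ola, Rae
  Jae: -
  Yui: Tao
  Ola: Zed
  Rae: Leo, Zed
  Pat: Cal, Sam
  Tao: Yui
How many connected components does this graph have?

Component: {Dee}
Component: {Jae}
Component: {Yui, Tao}
Component: {Cal, Leo, Sam, Zed, Ola, Rae, Pat}

4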